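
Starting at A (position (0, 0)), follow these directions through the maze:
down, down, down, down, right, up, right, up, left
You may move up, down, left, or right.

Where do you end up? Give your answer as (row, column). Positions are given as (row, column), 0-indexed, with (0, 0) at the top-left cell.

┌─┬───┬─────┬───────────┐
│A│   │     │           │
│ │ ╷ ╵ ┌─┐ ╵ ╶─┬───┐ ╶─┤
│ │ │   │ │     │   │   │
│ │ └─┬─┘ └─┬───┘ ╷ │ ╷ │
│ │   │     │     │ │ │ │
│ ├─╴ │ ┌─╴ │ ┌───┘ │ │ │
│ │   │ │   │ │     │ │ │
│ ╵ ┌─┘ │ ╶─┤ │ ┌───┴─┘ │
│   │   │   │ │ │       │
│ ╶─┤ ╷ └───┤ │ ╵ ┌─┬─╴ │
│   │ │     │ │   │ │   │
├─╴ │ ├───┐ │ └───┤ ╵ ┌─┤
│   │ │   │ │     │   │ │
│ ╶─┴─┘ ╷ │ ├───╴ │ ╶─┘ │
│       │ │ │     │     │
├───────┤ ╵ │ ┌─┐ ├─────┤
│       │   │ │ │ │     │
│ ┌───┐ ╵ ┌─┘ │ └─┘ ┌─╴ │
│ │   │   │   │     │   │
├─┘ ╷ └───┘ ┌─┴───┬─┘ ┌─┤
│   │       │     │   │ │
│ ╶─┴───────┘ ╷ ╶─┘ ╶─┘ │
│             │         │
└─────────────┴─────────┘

Following directions step by step:
Start: (0, 0)
  down: (0, 0) → (1, 0)
  down: (1, 0) → (2, 0)
  down: (2, 0) → (3, 0)
  down: (3, 0) → (4, 0)
  right: (4, 0) → (4, 1)
  up: (4, 1) → (3, 1)
  right: (3, 1) → (3, 2)
  up: (3, 2) → (2, 2)
  left: (2, 2) → (2, 1)
Final position: (2, 1)

Path taken:

┌─┬───┬─────┬───────────┐
│A│   │     │           │
│ │ ╷ ╵ ┌─┐ ╵ ╶─┬───┐ ╶─┤
│↓│ │   │ │     │   │   │
│ │ └─┬─┘ └─┬───┘ ╷ │ ╷ │
│↓│B ↰│     │     │ │ │ │
│ ├─╴ │ ┌─╴ │ ┌───┘ │ │ │
│↓│↱ ↑│ │   │ │     │ │ │
│ ╵ ┌─┘ │ ╶─┤ │ ┌───┴─┘ │
│↳ ↑│   │   │ │ │       │
│ ╶─┤ ╷ └───┤ │ ╵ ┌─┬─╴ │
│   │ │     │ │   │ │   │
├─╴ │ ├───┐ │ └───┤ ╵ ┌─┤
│   │ │   │ │     │   │ │
│ ╶─┴─┘ ╷ │ ├───╴ │ ╶─┘ │
│       │ │ │     │     │
├───────┤ ╵ │ ┌─┐ ├─────┤
│       │   │ │ │ │     │
│ ┌───┐ ╵ ┌─┘ │ └─┘ ┌─╴ │
│ │   │   │   │     │   │
├─┘ ╷ └───┘ ┌─┴───┬─┘ ┌─┤
│   │       │     │   │ │
│ ╶─┴───────┘ ╷ ╶─┘ ╶─┘ │
│             │         │
└─────────────┴─────────┘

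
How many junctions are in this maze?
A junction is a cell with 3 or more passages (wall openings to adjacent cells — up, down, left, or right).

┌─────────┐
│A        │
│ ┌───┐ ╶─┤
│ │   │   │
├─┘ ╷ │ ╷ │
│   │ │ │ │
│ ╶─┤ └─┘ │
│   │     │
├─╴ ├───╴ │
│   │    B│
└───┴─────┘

Checking each cell for number of passages:

Junctions found (3+ passages):
  (0, 3): 3 passages
  (1, 3): 3 passages
  (3, 4): 3 passages
Total junctions: 3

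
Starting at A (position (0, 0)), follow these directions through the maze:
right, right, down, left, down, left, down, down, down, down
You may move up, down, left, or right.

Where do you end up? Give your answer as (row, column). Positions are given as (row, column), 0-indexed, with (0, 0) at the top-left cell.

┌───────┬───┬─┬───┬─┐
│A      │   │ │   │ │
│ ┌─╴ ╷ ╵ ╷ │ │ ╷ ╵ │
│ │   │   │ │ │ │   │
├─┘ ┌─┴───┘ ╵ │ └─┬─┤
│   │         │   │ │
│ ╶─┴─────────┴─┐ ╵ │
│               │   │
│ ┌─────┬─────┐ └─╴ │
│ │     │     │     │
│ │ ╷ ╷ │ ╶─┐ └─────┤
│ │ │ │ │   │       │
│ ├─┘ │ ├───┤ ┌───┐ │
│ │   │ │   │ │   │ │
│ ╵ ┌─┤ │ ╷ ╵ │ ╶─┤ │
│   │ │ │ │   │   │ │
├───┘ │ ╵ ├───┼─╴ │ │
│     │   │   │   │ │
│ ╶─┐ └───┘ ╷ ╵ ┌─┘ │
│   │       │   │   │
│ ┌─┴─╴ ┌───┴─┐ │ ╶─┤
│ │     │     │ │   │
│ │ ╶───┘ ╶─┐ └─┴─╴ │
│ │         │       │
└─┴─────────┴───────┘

Following directions step by step:
Start: (0, 0)
  right: (0, 0) → (0, 1)
  right: (0, 1) → (0, 2)
  down: (0, 2) → (1, 2)
  left: (1, 2) → (1, 1)
  down: (1, 1) → (2, 1)
  left: (2, 1) → (2, 0)
  down: (2, 0) → (3, 0)
  down: (3, 0) → (4, 0)
  down: (4, 0) → (5, 0)
  down: (5, 0) → (6, 0)
Final position: (6, 0)

Path taken:

┌───────┬───┬─┬───┬─┐
│A → ↓  │   │ │   │ │
│ ┌─╴ ╷ ╵ ╷ │ │ ╷ ╵ │
│ │↓ ↲│   │ │ │ │   │
├─┘ ┌─┴───┘ ╵ │ └─┬─┤
│↓ ↲│         │   │ │
│ ╶─┴─────────┴─┐ ╵ │
│↓              │   │
│ ┌─────┬─────┐ └─╴ │
│↓│     │     │     │
│ │ ╷ ╷ │ ╶─┐ └─────┤
│↓│ │ │ │   │       │
│ ├─┘ │ ├───┤ ┌───┐ │
│B│   │ │   │ │   │ │
│ ╵ ┌─┤ │ ╷ ╵ │ ╶─┤ │
│   │ │ │ │   │   │ │
├───┘ │ ╵ ├───┼─╴ │ │
│     │   │   │   │ │
│ ╶─┐ └───┘ ╷ ╵ ┌─┘ │
│   │       │   │   │
│ ┌─┴─╴ ┌───┴─┐ │ ╶─┤
│ │     │     │ │   │
│ │ ╶───┘ ╶─┐ └─┴─╴ │
│ │         │       │
└─┴─────────┴───────┘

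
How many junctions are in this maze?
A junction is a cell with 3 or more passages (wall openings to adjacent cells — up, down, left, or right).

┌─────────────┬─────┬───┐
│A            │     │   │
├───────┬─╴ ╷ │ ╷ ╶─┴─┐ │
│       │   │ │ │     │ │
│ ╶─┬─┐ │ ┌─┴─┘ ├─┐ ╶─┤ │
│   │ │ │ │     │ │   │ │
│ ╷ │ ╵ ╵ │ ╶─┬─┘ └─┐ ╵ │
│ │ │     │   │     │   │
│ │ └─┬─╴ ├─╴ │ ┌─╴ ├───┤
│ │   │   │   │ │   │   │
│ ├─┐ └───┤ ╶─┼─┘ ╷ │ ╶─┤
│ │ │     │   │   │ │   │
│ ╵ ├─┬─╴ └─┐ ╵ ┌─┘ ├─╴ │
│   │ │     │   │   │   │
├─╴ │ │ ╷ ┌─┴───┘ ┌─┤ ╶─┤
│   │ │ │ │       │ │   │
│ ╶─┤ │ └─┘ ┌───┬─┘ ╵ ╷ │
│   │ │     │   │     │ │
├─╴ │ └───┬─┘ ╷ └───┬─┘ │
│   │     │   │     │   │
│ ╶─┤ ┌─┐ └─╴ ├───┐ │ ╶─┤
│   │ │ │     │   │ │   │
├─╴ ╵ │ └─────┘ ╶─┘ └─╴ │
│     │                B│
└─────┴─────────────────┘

Checking each cell for number of passages:

Junctions found (3+ passages):
  (0, 5): 3 passages
  (0, 8): 3 passages
  (1, 9): 3 passages
  (2, 0): 3 passages
  (3, 3): 3 passages
  (3, 4): 3 passages
  (3, 8): 3 passages
  (4, 9): 3 passages
  (6, 1): 3 passages
  (6, 4): 4 passages
  (7, 10): 3 passages
  (8, 9): 3 passages
  (9, 2): 3 passages
  (9, 6): 3 passages
  (11, 1): 3 passages
  (11, 7): 3 passages
  (11, 9): 3 passages
Total junctions: 17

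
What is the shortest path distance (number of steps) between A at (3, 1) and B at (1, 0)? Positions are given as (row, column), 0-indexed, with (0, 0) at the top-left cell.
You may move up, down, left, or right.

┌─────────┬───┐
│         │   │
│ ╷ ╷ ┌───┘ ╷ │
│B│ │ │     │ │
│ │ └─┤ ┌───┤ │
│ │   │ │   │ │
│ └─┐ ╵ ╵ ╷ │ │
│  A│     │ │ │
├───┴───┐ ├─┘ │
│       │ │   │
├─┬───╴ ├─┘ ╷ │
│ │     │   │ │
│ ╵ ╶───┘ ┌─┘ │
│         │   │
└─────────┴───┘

Finding path from (3, 1) to (1, 0):
Path: (3,1) → (3,0) → (2,0) → (1,0)
Distance: 3 steps

Solution:

┌─────────┬───┐
│         │   │
│ ╷ ╷ ┌───┘ ╷ │
│B│ │ │     │ │
│ │ └─┤ ┌───┤ │
│↑│   │ │   │ │
│ └─┐ ╵ ╵ ╷ │ │
│↑ A│     │ │ │
├───┴───┐ ├─┘ │
│       │ │   │
├─┬───╴ ├─┘ ╷ │
│ │     │   │ │
│ ╵ ╶───┘ ┌─┘ │
│         │   │
└─────────┴───┘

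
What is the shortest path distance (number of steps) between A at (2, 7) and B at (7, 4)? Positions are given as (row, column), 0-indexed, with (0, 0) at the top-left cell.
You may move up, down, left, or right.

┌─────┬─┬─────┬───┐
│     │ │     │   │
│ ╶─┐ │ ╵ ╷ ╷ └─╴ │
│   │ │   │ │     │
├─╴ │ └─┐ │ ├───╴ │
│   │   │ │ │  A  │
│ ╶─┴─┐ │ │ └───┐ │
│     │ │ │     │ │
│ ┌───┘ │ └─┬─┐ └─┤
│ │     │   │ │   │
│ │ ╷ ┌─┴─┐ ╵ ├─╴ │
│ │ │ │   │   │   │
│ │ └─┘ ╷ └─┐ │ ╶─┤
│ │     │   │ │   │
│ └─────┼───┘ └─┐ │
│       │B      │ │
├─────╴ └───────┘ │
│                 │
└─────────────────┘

Finding path from (2, 7) to (7, 4):
Path: (2,7) → (2,8) → (1,8) → (1,7) → (1,6) → (0,6) → (0,5) → (0,4) → (1,4) → (2,4) → (3,4) → (4,4) → (4,5) → (5,5) → (5,6) → (6,6) → (7,6) → (7,5) → (7,4)
Distance: 18 steps

Solution:

┌─────┬─┬─────┬───┐
│     │ │↓ ← ↰│   │
│ ╶─┐ │ ╵ ╷ ╷ └─╴ │
│   │ │  ↓│ │↑ ← ↰│
├─╴ │ └─┐ │ ├───╴ │
│   │   │↓│ │  A ↑│
│ ╶─┴─┐ │ │ └───┐ │
│     │ │↓│     │ │
│ ┌───┘ │ └─┬─┐ └─┤
│ │     │↳ ↓│ │   │
│ │ ╷ ┌─┴─┐ ╵ ├─╴ │
│ │ │ │   │↳ ↓│   │
│ │ └─┘ ╷ └─┐ │ ╶─┤
│ │     │   │↓│   │
│ └─────┼───┘ └─┐ │
│       │B ← ↲  │ │
├─────╴ └───────┘ │
│                 │
└─────────────────┘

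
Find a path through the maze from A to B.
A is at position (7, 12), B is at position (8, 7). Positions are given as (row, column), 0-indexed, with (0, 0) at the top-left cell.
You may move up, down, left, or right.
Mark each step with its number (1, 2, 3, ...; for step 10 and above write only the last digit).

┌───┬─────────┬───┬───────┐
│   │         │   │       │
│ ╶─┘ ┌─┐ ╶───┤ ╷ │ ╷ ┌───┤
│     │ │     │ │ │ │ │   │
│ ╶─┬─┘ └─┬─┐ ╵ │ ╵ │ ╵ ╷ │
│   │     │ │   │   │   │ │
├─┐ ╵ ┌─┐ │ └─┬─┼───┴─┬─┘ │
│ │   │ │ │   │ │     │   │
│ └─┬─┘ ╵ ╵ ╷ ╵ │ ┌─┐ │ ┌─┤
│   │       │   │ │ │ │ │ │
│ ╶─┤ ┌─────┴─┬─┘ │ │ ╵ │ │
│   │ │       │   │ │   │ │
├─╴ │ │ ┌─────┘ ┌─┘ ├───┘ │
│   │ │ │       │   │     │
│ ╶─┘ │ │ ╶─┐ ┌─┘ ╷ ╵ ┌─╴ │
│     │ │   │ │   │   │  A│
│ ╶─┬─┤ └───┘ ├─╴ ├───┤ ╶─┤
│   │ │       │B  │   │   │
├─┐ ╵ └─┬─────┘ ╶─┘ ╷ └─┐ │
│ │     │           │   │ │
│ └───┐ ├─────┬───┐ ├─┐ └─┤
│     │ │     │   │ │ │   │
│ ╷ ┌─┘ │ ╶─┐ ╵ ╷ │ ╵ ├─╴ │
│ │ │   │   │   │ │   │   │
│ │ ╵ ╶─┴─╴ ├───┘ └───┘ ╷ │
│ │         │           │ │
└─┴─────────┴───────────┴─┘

Finding the shortest path from (7, 12) to (8, 7):
Path length: 10 steps
Directions: up → left → left → down → left → up → left → down → down → left

Solution:

┌───┬─────────┬───┬───────┐
│   │         │   │       │
│ ╶─┘ ┌─┐ ╶───┤ ╷ │ ╷ ┌───┤
│     │ │     │ │ │ │ │   │
│ ╶─┬─┘ └─┬─┐ ╵ │ ╵ │ ╵ ╷ │
│   │     │ │   │   │   │ │
├─┐ ╵ ┌─┐ │ └─┬─┼───┴─┬─┘ │
│ │   │ │ │   │ │     │   │
│ └─┬─┘ ╵ ╵ ╷ ╵ │ ┌─┐ │ ┌─┤
│   │       │   │ │ │ │ │ │
│ ╶─┤ ┌─────┴─┬─┘ │ │ ╵ │ │
│   │ │       │   │ │   │ │
├─╴ │ │ ┌─────┘ ┌─┘ ├───┘ │
│   │ │ │       │7 6│3 2 1│
│ ╶─┘ │ │ ╶─┐ ┌─┘ ╷ ╵ ┌─╴ │
│     │ │   │ │  8│5 4│  A│
│ ╶─┬─┤ └───┘ ├─╴ ├───┤ ╶─┤
│   │ │       │B 9│   │   │
├─┐ ╵ └─┬─────┘ ╶─┘ ╷ └─┐ │
│ │     │           │   │ │
│ └───┐ ├─────┬───┐ ├─┐ └─┤
│     │ │     │   │ │ │   │
│ ╷ ┌─┘ │ ╶─┐ ╵ ╷ │ ╵ ├─╴ │
│ │ │   │   │   │ │   │   │
│ │ ╵ ╶─┴─╴ ├───┘ └───┘ ╷ │
│ │         │           │ │
└─┴─────────┴───────────┴─┘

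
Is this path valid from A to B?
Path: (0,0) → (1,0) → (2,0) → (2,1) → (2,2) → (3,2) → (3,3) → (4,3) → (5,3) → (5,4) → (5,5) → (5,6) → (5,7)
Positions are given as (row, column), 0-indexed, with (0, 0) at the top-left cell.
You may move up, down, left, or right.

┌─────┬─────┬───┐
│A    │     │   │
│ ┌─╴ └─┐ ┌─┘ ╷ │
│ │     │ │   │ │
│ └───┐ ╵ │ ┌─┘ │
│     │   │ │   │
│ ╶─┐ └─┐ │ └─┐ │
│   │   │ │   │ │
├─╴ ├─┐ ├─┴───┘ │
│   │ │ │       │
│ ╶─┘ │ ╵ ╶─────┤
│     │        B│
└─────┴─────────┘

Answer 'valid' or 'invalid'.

Checking path validity:
Result: All consecutive moves are passable.

valid

Correct solution:

┌─────┬─────┬───┐
│A    │     │   │
│ ┌─╴ └─┐ ┌─┘ ╷ │
│↓│     │ │   │ │
│ └───┐ ╵ │ ┌─┘ │
│↳ → ↓│   │ │   │
│ ╶─┐ └─┐ │ └─┐ │
│   │↳ ↓│ │   │ │
├─╴ ├─┐ ├─┴───┘ │
│   │ │↓│       │
│ ╶─┘ │ ╵ ╶─────┤
│     │↳ → → → B│
└─────┴─────────┘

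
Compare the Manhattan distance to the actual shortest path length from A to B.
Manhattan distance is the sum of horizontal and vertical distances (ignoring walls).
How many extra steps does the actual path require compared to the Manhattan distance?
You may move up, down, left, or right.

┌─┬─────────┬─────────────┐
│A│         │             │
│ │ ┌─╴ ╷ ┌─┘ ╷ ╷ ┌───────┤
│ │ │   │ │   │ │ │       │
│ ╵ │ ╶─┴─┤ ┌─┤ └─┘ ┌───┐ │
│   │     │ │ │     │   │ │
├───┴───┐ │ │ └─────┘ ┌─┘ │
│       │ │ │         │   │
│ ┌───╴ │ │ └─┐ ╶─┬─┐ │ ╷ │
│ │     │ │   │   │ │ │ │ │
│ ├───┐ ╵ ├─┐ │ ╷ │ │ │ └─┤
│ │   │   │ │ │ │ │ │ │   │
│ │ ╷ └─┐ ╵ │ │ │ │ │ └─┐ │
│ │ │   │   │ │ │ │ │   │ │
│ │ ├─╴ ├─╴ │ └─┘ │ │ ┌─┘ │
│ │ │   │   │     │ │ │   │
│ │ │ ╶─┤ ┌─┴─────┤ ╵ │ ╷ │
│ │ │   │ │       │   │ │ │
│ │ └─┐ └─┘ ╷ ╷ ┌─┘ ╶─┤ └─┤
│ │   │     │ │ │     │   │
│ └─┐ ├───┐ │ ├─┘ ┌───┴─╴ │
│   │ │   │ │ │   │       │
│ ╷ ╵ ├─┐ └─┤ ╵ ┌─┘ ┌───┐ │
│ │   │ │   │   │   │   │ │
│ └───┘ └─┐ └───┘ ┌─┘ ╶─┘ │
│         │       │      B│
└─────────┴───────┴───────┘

Manhattan distance: |12 - 0| + |12 - 0| = 24
Actual path length: 108
Extra steps: 108 - 24 = 84

Solution:

┌─┬─────────┬─────────────┐
│A│↱ → ↓    │↱ ↓          │
│ │ ┌─╴ ╷ ┌─┘ ╷ ╷ ┌───────┤
│↓│↑│↓ ↲│ │↱ ↑│↓│ │↱ → → ↓│
│ ╵ │ ╶─┴─┤ ┌─┤ └─┘ ┌───┐ │
│↳ ↑│↳ → ↓│↑│ │↳ → ↑│   │↓│
├───┴───┐ │ │ └─────┘ ┌─┘ │
│↓ ← ← ↰│↓│↑│  ↓ ← ← ↰│↓ ↲│
│ ┌───╴ │ │ └─┐ ╶─┬─┐ │ ╷ │
│↓│    ↑│↓│↑ ↰│↳ ↓│ │↑│↓│ │
│ ├───┐ ╵ ├─┐ │ ╷ │ │ │ └─┤
│↓│↱ ↓│↑ ↲│ │↑│ │↓│ │↑│↳ ↓│
│ │ ╷ └─┐ ╵ │ │ │ │ │ └─┐ │
│↓│↑│↳ ↓│   │↑│ │↓│ │↑  │↓│
│ │ ├─╴ ├─╴ │ └─┘ │ │ ┌─┘ │
│↓│↑│↓ ↲│   │↑ ← ↲│ │↑│↓ ↲│
│ │ │ ╶─┤ ┌─┴─────┤ ╵ │ ╷ │
│↓│↑│↳ ↓│ │↱ ↓    │↱ ↑│↓│ │
│ │ └─┐ └─┘ ╷ ╷ ┌─┘ ╶─┤ └─┤
│↓│↑ ↰│↳ → ↑│↓│ │↱ ↑  │↳ ↓│
│ └─┐ ├───┐ │ ├─┘ ┌───┴─╴ │
│↳ ↓│↑│   │ │↓│↱ ↑│      ↓│
│ ╷ ╵ ├─┐ └─┤ ╵ ┌─┘ ┌───┐ │
│ │↳ ↑│ │   │↳ ↑│   │   │↓│
│ └───┘ └─┐ └───┘ ┌─┘ ╶─┘ │
│         │       │      B│
└─────────┴───────┴───────┘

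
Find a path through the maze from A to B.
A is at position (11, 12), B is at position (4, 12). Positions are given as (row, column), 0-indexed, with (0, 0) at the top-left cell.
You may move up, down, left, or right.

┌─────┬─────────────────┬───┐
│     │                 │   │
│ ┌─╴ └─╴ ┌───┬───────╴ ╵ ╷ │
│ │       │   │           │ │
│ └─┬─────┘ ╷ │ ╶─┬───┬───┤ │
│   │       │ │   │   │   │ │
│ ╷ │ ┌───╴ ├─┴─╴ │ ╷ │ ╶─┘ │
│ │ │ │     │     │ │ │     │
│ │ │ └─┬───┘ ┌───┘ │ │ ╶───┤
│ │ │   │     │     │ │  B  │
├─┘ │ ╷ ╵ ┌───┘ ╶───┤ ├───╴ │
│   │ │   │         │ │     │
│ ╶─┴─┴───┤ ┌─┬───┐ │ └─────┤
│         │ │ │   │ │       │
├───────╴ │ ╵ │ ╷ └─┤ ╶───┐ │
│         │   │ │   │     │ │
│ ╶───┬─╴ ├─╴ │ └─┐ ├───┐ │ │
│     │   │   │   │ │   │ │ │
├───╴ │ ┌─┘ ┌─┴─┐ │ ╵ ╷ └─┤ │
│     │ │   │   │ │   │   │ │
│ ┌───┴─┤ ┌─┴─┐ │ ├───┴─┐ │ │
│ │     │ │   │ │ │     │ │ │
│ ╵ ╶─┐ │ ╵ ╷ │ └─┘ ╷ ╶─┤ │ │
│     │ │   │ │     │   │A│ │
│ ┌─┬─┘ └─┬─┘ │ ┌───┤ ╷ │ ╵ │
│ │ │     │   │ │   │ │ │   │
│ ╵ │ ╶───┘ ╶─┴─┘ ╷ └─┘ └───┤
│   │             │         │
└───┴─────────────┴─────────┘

Finding the shortest path from (11, 12) to (4, 12):
Path length: 99 steps
Directions: down → right → up → up → up → up → up → up → left → left → left → up → up → up → up → left → down → down → left → left → down → left → left → down → down → right → down → left → down → left → down → down → right → up → right → down → down → left → down → left → left → left → up → right → up → up → left → left → down → left → up → up → right → right → up → left → left → up → right → right → right → right → up → left → left → left → left → up → right → up → up → up → left → up → up → right → right → down → right → right → up → right → right → right → right → right → right → right → down → right → up → right → down → down → down → left → left → down → right

Solution:

┌─────┬─────────────────┬───┐
│↱ → ↓│  ↱ → → → → → → ↓│↱ ↓│
│ ┌─╴ └─╴ ┌───┬───────╴ ╵ ╷ │
│↑│  ↳ → ↑│   │        ↳ ↑│↓│
│ └─┬─────┘ ╷ │ ╶─┬───┬───┤ │
│↑ ↰│       │ │   │↓ ↰│   │↓│
│ ╷ │ ┌───╴ ├─┴─╴ │ ╷ │ ╶─┘ │
│ │↑│ │     │     │↓│↑│↓ ← ↲│
│ │ │ └─┬───┘ ┌───┘ │ │ ╶───┤
│ │↑│   │     │↓ ← ↲│↑│↳ B  │
├─┘ │ ╷ ╵ ┌───┘ ╶───┤ ├───╴ │
│↱ ↑│ │   │↓ ← ↲    │↑│     │
│ ╶─┴─┴───┤ ┌─┬───┐ │ └─────┤
│↑ ← ← ← ↰│↓│ │   │ │↑ ← ← ↰│
├───────╴ │ ╵ │ ╷ └─┤ ╶───┐ │
│↱ → → → ↑│↳ ↓│ │   │     │↑│
│ ╶───┬─╴ ├─╴ │ └─┐ ├───┐ │ │
│↑ ← ↰│   │↓ ↲│   │ │   │ │↑│
├───╴ │ ┌─┘ ┌─┴─┐ │ ╵ ╷ └─┤ │
│↱ → ↑│ │↓ ↲│   │ │   │   │↑│
│ ┌───┴─┤ ┌─┴─┐ │ ├───┴─┐ │ │
│↑│↓ ← ↰│↓│↱ ↓│ │ │     │ │↑│
│ ╵ ╶─┐ │ ╵ ╷ │ └─┘ ╷ ╶─┤ │ │
│↑ ↲  │↑│↳ ↑│↓│     │   │A│↑│
│ ┌─┬─┘ └─┬─┘ │ ┌───┤ ╷ │ ╵ │
│ │ │↱ ↑  │↓ ↲│ │   │ │ │↳ ↑│
│ ╵ │ ╶───┘ ╶─┴─┘ ╷ └─┘ └───┤
│   │↑ ← ← ↲      │         │
└───┴─────────────┴─────────┘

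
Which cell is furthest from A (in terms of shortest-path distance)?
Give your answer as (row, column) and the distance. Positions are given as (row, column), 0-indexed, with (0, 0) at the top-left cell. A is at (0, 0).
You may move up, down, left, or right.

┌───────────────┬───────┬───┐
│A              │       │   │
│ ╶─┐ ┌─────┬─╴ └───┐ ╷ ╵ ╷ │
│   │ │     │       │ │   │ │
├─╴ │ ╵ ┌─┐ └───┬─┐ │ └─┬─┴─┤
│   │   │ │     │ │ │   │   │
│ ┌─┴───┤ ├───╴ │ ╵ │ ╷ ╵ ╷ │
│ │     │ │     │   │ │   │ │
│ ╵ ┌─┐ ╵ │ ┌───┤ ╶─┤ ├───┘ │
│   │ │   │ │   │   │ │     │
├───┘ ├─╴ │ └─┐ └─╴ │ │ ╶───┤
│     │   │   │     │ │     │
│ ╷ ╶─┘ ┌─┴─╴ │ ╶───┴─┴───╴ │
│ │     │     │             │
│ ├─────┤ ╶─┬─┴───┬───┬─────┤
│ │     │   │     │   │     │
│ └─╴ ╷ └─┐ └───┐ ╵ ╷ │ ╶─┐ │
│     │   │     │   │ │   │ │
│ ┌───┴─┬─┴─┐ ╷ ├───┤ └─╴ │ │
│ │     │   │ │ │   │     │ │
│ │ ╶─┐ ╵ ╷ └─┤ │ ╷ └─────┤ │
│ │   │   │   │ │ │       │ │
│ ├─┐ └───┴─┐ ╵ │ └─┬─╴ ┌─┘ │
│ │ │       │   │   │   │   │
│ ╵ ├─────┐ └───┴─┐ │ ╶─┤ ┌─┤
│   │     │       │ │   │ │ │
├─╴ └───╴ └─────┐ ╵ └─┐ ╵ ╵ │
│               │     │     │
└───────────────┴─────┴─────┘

Computing BFS distances from A to all cells:
Furthest cell: (7, 6)
Distance: 87 steps

Path from A to the furthest cell:

┌───────────────┬───────┬───┐
│A → ↓          │       │   │
│ ╶─┐ ┌─────┬─╴ └───┐ ╷ ╵ ╷ │
│   │↓│↱ → ↓│       │ │   │ │
├─╴ │ ╵ ┌─┐ └───┬─┐ │ └─┬─┴─┤
│   │↳ ↑│ │↳ → ↓│ │ │   │   │
│ ┌─┴───┤ ├───╴ │ ╵ │ ╷ ╵ ╷ │
│ │     │ │↓ ← ↲│   │ │   │ │
│ ╵ ┌─┐ ╵ │ ┌───┤ ╶─┤ ├───┘ │
│   │ │   │↓│   │   │ │     │
├───┘ ├─╴ │ └─┐ └─╴ │ │ ╶───┤
│     │   │↳ ↓│     │ │     │
│ ╷ ╶─┘ ┌─┴─╴ │ ╶───┴─┴───╴ │
│ │     │↓ ← ↲│             │
│ ├─────┤ ╶─┬─┴───┬───┬─────┤
│ │     │↳ ↓│B ← ↰│↓ ↰│↓ ← ↰│
│ └─╴ ╷ └─┐ └───┐ ╵ ╷ │ ╶─┐ │
│     │   │↳ → ↓│↑ ↲│↑│↳ ↓│↑│
│ ┌───┴─┬─┴─┐ ╷ ├───┤ └─╴ │ │
│ │↓ ← ↰│↓ ↰│ │↓│↱ ↓│↑ ← ↲│↑│
│ │ ╶─┐ ╵ ╷ └─┤ │ ╷ └─────┤ │
│ │↳ ↓│↑ ↲│↑ ↰│↓│↑│↳ → ↓  │↑│
│ ├─┐ └───┴─┐ ╵ │ └─┬─╴ ┌─┘ │
│ │ │↳ → → ↓│↑ ↲│↑ ↰│↓ ↲│↱ ↑│
│ ╵ ├─────┐ └───┴─┐ │ ╶─┤ ┌─┤
│   │     │↳ → → ↓│↑│↳ ↓│↑│ │
├─╴ └───╴ └─────┐ ╵ └─┐ ╵ ╵ │
│               │↳ ↑  │↳ ↑  │
└───────────────┴─────┴─────┘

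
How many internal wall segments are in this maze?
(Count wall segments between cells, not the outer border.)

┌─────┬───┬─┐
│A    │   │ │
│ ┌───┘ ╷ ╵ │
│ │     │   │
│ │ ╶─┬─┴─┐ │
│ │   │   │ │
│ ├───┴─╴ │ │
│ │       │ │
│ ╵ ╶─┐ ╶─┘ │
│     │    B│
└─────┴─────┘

Counting internal wall segments:
Total internal walls: 20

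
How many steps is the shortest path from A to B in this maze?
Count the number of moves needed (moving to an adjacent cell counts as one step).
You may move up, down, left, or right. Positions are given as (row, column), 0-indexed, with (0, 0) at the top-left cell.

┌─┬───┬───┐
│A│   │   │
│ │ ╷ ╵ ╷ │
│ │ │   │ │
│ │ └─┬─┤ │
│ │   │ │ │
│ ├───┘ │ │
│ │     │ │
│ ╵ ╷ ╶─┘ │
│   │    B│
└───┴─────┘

Using BFS to find shortest path:
Start: (0, 0), End: (4, 4)
Path found:
(0,0) → (1,0) → (2,0) → (3,0) → (4,0) → (4,1) → (3,1) → (3,2) → (4,2) → (4,3) → (4,4)
Number of steps: 10

Solution:

┌─┬───┬───┐
│A│   │   │
│ │ ╷ ╵ ╷ │
│↓│ │   │ │
│ │ └─┬─┤ │
│↓│   │ │ │
│ ├───┘ │ │
│↓│↱ ↓  │ │
│ ╵ ╷ ╶─┘ │
│↳ ↑│↳ → B│
└───┴─────┘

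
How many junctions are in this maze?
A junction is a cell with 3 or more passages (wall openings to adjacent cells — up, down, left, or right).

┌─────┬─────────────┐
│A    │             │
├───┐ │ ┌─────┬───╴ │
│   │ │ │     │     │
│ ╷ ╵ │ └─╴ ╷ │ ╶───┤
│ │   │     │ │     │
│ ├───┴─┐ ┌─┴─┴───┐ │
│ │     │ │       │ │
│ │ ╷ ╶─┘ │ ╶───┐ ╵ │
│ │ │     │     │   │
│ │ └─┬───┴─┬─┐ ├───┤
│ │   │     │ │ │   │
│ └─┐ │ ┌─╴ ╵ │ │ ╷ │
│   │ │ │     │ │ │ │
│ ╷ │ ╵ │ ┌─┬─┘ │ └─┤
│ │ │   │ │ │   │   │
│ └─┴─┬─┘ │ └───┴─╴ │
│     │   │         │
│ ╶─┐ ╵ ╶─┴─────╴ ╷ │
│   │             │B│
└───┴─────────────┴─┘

Checking each cell for number of passages:

Junctions found (3+ passages):
  (1, 5): 3 passages
  (2, 4): 3 passages
  (3, 2): 3 passages
  (6, 0): 3 passages
  (6, 5): 3 passages
  (8, 0): 3 passages
  (8, 8): 3 passages
  (8, 9): 3 passages
  (9, 3): 3 passages
Total junctions: 9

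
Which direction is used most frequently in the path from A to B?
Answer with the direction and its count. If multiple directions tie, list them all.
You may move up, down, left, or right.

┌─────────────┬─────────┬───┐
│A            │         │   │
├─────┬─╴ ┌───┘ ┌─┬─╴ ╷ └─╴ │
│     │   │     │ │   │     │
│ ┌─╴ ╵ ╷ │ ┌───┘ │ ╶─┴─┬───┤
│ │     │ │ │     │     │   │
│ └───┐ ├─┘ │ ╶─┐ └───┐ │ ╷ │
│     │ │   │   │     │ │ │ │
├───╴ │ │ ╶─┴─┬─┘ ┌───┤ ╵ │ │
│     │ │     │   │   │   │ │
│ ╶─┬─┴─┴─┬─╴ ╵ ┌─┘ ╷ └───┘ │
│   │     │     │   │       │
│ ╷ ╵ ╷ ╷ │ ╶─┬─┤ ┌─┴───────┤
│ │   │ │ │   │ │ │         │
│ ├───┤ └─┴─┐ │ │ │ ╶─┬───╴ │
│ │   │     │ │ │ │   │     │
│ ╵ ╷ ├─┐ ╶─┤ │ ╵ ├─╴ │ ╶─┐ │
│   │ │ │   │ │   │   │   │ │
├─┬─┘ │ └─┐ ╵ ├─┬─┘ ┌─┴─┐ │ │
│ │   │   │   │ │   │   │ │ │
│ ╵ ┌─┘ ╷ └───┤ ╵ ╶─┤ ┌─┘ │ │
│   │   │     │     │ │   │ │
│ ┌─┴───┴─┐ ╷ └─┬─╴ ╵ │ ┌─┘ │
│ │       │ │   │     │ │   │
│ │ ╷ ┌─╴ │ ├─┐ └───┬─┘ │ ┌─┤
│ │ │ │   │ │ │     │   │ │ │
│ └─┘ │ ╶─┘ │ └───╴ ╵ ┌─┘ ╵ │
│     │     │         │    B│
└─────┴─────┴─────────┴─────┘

Directions: right, right, right, right, down, left, down, left, up, left, left, down, down, right, right, down, left, left, down, down, down, down, right, up, right, down, down, left, down, left, down, down, down, right, right, up, up, right, right, down, left, down, right, right, up, up, up, right, down, right, down, right, right, down, right, up, right, up, up, right, up, up, left, up, right, right, down, down, down, down, left, down, down, right
Counts: {'right': 24, 'down': 26, 'left': 11, 'up': 13}
Most common: down (26 times)

Solution:

┌─────────────┬─────────┬───┐
│A → → → ↓    │         │   │
├─────┬─╴ ┌───┘ ┌─┬─╴ ╷ └─╴ │
│↓ ← ↰│↓ ↲│     │ │   │     │
│ ┌─╴ ╵ ╷ │ ┌───┘ │ ╶─┴─┬───┤
│↓│  ↑ ↲│ │ │     │     │   │
│ └───┐ ├─┘ │ ╶─┐ └───┐ │ ╷ │
│↳ → ↓│ │   │   │     │ │ │ │
├───╴ │ │ ╶─┴─┬─┘ ┌───┤ ╵ │ │
│↓ ← ↲│ │     │   │   │   │ │
│ ╶─┬─┴─┴─┬─╴ ╵ ┌─┘ ╷ └───┘ │
│↓  │     │     │   │       │
│ ╷ ╵ ╷ ╷ │ ╶─┬─┤ ┌─┴───────┤
│↓│   │ │ │   │ │ │         │
│ ├───┤ └─┴─┐ │ │ │ ╶─┬───╴ │
│↓│↱ ↓│     │ │ │ │   │↱ → ↓│
│ ╵ ╷ ├─┐ ╶─┤ │ ╵ ├─╴ │ ╶─┐ │
│↳ ↑│↓│ │   │ │   │   │↑ ↰│↓│
├─┬─┘ │ └─┐ ╵ ├─┬─┘ ┌─┴─┐ │ │
│ │↓ ↲│   │   │ │   │   │↑│↓│
│ ╵ ┌─┘ ╷ └───┤ ╵ ╶─┤ ┌─┘ │ │
│↓ ↲│   │  ↱ ↓│     │ │↱ ↑│↓│
│ ┌─┴───┴─┐ ╷ └─┬─╴ ╵ │ ┌─┘ │
│↓│  ↱ → ↓│↑│↳ ↓│     │↑│↓ ↲│
│ │ ╷ ┌─╴ │ ├─┐ └───┬─┘ │ ┌─┤
│↓│ │↑│↓ ↲│↑│ │↳ → ↓│↱ ↑│↓│ │
│ └─┘ │ ╶─┘ │ └───╴ ╵ ┌─┘ ╵ │
│↳ → ↑│↳ → ↑│      ↳ ↑│  ↳ B│
└─────┴─────┴─────────┴─────┘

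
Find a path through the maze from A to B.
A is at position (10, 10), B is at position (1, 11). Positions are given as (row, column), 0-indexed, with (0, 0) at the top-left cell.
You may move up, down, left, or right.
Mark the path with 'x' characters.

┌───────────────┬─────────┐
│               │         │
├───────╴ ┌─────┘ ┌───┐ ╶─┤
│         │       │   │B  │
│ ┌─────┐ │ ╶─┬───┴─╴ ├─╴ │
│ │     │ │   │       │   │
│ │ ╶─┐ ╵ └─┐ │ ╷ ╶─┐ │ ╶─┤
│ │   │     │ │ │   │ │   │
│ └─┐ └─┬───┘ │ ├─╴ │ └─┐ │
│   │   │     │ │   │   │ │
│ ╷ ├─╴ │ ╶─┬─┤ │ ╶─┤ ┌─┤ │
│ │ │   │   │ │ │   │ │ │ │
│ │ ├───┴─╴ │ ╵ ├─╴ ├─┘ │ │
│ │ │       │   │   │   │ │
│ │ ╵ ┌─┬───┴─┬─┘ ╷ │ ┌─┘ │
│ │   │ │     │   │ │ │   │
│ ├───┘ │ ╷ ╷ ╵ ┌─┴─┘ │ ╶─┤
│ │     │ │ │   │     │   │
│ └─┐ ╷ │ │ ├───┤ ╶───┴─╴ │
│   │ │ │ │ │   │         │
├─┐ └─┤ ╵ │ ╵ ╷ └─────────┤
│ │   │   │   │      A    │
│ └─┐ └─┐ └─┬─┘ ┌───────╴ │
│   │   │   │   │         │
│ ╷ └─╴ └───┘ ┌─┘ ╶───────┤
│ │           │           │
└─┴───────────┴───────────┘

Finding the shortest path from (10, 10) to (1, 11):
Path length: 46 steps
Directions: left → left → left → down → left → down → left → left → left → up → left → up → left → up → left → up → up → up → up → up → right → down → down → down → right → up → right → right → right → up → left → up → right → right → up → up → left → up → right → right → right → up → right → right → right → down

Solution:

┌───────────────┬─────────┐
│               │x x x x  │
├───────╴ ┌─────┘ ┌───┐ ╶─┤
│         │x x x x│   │B  │
│ ┌─────┐ │ ╶─┬───┴─╴ ├─╴ │
│ │     │ │x x│       │   │
│ │ ╶─┐ ╵ └─┐ │ ╷ ╶─┐ │ ╶─┤
│ │   │     │x│ │   │ │   │
│ └─┐ └─┬───┘ │ ├─╴ │ └─┐ │
│x x│   │x x x│ │   │   │ │
│ ╷ ├─╴ │ ╶─┬─┤ │ ╶─┤ ┌─┤ │
│x│x│   │x x│ │ │   │ │ │ │
│ │ ├───┴─╴ │ ╵ ├─╴ ├─┘ │ │
│x│x│x x x x│   │   │   │ │
│ │ ╵ ┌─┬───┴─┬─┘ ╷ │ ┌─┘ │
│x│x x│ │     │   │ │ │   │
│ ├───┘ │ ╷ ╷ ╵ ┌─┴─┘ │ ╶─┤
│x│     │ │ │   │     │   │
│ └─┐ ╷ │ │ ├───┤ ╶───┴─╴ │
│x x│ │ │ │ │   │         │
├─┐ └─┤ ╵ │ ╵ ╷ └─────────┤
│ │x x│   │   │x x x A    │
│ └─┐ └─┐ └─┬─┘ ┌───────╴ │
│   │x x│   │x x│         │
│ ╷ └─╴ └───┘ ┌─┘ ╶───────┤
│ │    x x x x│           │
└─┴───────────┴───────────┘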